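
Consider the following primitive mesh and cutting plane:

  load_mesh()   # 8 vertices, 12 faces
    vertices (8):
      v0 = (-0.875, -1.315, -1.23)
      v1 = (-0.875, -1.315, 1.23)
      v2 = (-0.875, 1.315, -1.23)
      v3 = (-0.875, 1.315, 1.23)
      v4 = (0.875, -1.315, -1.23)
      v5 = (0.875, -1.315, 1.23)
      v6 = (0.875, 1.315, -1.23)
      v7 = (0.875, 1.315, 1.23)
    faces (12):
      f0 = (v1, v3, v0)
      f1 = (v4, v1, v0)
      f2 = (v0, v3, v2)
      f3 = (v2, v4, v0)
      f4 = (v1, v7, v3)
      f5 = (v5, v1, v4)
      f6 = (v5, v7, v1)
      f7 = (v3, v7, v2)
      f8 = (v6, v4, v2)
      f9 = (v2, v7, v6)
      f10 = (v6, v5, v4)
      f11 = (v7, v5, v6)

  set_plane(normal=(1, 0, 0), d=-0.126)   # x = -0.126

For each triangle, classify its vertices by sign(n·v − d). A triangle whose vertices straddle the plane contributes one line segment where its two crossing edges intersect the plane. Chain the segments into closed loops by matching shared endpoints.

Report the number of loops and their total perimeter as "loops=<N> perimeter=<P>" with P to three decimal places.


loops=1 perimeter=10.180

Straddling triangles (8 of 12):
  (v4,v1,v0) [+--] → (-0.126, -1.315, 0.17712)–(-0.126, -1.315, -1.23)  len=1.4071
  (v2,v4,v0) [-+-] → (-0.126, 0.18936, -1.23)–(-0.126, -1.315, -1.23)  len=1.5044
  (v1,v7,v3) [-+-] → (-0.126, -0.18936, 1.23)–(-0.126, 1.315, 1.23)  len=1.5044
  (v5,v1,v4) [+-+] → (-0.126, -1.315, 1.23)–(-0.126, -1.315, 0.17712)  len=1.0529
  (v5,v7,v1) [++-] → (-0.126, -0.18936, 1.23)–(-0.126, -1.315, 1.23)  len=1.1256
  (v3,v7,v2) [-+-] → (-0.126, 1.315, 1.23)–(-0.126, 1.315, -0.17712)  len=1.4071
  (v6,v4,v2) [++-] → (-0.126, 0.18936, -1.23)–(-0.126, 1.315, -1.23)  len=1.1256
  (v2,v7,v6) [-++] → (-0.126, 1.315, -0.17712)–(-0.126, 1.315, -1.23)  len=1.0529

Chained into 1 loop(s):
  loop 1: 8 segments, perimeter = 10.1800
Total perimeter = 10.180


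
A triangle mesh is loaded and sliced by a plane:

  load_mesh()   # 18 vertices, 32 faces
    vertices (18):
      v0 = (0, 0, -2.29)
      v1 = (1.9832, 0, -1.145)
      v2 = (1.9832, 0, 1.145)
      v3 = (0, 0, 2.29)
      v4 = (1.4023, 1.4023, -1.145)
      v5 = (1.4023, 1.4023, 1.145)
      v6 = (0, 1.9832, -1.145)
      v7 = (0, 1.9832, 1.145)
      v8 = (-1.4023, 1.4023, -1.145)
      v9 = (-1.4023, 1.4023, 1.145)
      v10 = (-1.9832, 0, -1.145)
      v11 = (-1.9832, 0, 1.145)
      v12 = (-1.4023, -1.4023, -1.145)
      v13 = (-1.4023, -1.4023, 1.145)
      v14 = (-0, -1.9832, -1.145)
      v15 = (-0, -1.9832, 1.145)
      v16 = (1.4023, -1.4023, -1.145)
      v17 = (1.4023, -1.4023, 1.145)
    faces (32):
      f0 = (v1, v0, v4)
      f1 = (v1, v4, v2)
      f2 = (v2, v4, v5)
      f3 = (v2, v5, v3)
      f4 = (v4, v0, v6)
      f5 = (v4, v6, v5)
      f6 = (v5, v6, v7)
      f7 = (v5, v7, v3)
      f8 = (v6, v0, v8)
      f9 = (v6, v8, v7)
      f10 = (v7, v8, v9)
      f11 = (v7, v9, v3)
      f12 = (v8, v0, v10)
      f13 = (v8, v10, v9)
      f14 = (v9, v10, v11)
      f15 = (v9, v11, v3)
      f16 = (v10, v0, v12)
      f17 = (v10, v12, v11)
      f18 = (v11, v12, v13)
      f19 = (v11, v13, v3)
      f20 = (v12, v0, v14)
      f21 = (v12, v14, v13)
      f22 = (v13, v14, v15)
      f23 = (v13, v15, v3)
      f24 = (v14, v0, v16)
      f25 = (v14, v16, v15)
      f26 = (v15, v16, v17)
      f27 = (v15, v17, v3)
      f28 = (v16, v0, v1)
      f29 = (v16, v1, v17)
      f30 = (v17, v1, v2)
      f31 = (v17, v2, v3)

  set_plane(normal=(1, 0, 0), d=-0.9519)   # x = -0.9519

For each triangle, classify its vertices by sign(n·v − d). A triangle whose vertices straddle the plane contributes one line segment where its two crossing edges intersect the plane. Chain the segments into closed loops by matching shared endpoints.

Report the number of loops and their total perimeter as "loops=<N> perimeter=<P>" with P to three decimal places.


Straddling triangles (12 of 32):
  (v6,v0,v8) [++-] → (-0.9519, 0.9519, -1.51276)–(-0.9519, 1.58888, -1.145)  len=0.7355
  (v6,v8,v7) [+-+] → (-0.9519, 1.58888, -1.145)–(-0.9519, 1.58888, -0.409483)  len=0.7355
  (v7,v8,v9) [+--] → (-0.9519, 1.58888, -0.409483)–(-0.9519, 1.58888, 1.145)  len=1.5545
  (v7,v9,v3) [+-+] → (-0.9519, 1.58888, 1.145)–(-0.9519, 0.9519, 1.51276)  len=0.7355
  (v8,v0,v10) [-+-] → (-0.9519, 0.9519, -1.51276)–(-0.9519, 0, -1.74042)  len=0.9787
  (v9,v11,v3) [--+] → (-0.9519, 0, 1.74042)–(-0.9519, 0.9519, 1.51276)  len=0.9787
  (v10,v0,v12) [-+-] → (-0.9519, 0, -1.74042)–(-0.9519, -0.9519, -1.51276)  len=0.9787
  (v11,v13,v3) [--+] → (-0.9519, -0.9519, 1.51276)–(-0.9519, 0, 1.74042)  len=0.9787
  (v12,v0,v14) [-++] → (-0.9519, -0.9519, -1.51276)–(-0.9519, -1.58888, -1.145)  len=0.7355
  (v12,v14,v13) [-+-] → (-0.9519, -1.58888, -1.145)–(-0.9519, -1.58888, 0.409483)  len=1.5545
  (v13,v14,v15) [-++] → (-0.9519, -1.58888, 0.409483)–(-0.9519, -1.58888, 1.145)  len=0.7355
  (v13,v15,v3) [-++] → (-0.9519, -1.58888, 1.145)–(-0.9519, -0.9519, 1.51276)  len=0.7355

Chained into 1 loop(s):
  loop 1: 12 segments, perimeter = 11.4371
Total perimeter = 11.437

loops=1 perimeter=11.437


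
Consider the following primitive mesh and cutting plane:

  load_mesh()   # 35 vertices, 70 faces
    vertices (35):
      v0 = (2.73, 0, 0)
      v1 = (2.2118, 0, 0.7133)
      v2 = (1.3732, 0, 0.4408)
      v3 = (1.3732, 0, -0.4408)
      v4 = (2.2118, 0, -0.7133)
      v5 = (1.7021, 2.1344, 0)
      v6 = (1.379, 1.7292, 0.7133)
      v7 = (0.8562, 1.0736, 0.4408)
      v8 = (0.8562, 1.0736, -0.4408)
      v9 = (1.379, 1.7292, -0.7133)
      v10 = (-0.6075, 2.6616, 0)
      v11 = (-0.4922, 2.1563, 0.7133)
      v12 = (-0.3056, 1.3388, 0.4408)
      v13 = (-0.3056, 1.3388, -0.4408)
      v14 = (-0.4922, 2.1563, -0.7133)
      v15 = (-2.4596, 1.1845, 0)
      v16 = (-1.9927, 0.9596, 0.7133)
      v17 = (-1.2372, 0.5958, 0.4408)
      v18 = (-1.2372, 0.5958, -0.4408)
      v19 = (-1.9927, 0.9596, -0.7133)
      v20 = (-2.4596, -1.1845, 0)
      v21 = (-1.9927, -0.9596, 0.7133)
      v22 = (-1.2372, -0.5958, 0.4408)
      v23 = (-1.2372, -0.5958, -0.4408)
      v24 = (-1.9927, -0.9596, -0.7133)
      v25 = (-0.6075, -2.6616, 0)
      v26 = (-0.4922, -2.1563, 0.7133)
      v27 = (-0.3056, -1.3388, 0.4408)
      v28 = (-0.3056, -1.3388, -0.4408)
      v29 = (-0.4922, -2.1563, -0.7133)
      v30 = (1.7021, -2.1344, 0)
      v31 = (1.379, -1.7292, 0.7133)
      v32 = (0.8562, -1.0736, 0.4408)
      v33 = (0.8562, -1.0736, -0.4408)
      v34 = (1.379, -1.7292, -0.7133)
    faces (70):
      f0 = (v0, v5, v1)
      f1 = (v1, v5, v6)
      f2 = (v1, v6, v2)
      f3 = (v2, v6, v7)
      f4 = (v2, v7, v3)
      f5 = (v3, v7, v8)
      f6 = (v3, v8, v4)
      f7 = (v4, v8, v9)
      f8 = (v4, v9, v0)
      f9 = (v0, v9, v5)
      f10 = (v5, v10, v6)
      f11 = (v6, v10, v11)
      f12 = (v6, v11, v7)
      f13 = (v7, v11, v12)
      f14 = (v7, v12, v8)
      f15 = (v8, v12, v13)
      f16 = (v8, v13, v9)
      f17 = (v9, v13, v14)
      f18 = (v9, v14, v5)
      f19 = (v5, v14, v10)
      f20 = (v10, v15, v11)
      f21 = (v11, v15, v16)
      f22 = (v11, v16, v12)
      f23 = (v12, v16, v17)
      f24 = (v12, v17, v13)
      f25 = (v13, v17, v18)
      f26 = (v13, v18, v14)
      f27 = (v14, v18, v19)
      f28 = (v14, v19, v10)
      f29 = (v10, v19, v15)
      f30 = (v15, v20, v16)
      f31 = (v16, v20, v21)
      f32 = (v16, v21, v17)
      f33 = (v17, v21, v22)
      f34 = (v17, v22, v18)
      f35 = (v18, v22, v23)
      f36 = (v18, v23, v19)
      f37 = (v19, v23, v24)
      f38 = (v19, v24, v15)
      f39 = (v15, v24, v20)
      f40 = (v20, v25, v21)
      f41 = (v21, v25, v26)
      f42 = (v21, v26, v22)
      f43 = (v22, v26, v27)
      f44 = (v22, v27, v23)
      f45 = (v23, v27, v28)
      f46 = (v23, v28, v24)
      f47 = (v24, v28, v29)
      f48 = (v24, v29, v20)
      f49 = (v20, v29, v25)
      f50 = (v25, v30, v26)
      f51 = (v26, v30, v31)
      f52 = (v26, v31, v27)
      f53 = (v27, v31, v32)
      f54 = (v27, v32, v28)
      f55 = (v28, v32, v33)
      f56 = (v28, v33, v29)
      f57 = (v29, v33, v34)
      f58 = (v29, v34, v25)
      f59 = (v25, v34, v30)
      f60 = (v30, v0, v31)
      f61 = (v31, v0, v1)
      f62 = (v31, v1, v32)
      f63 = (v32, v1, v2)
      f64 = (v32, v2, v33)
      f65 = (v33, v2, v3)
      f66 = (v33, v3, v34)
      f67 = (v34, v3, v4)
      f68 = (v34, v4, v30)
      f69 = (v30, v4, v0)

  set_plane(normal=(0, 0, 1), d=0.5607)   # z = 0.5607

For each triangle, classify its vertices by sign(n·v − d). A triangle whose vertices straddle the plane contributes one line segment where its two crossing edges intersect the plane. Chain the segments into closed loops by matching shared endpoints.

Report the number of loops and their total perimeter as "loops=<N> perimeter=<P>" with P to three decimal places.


Straddling triangles (28 of 70):
  (v0,v5,v1) [--+] → (2.10276, 0.456623, 0.5607)–(2.32266, 0, 0.5607)  len=0.5068
  (v1,v5,v6) [+-+] → (2.10276, 0.456623, 0.5607)–(1.44812, 1.81589, 0.5607)  len=1.5087
  (v1,v6,v2) [++-] → (1.37575, 0.760848, 0.5607)–(1.74218, 0, 0.5607)  len=0.8445
  (v2,v6,v7) [-+-] → (1.37575, 0.760848, 0.5607)–(1.08623, 1.36206, 0.5607)  len=0.6673
  (v5,v10,v6) [--+] → (0.954018, 1.92867, 0.5607)–(1.44812, 1.81589, 0.5607)  len=0.5068
  (v6,v10,v11) [+-+] → (0.954018, 1.92867, 0.5607)–(-0.516867, 2.2644, 0.5607)  len=1.5087
  (v6,v11,v7) [++-] → (0.262904, 1.54999, 0.5607)–(1.08623, 1.36206, 0.5607)  len=0.8445
  (v7,v11,v12) [-+-] → (0.262904, 1.54999, 0.5607)–(-0.387704, 1.6985, 0.5607)  len=0.6673
  (v10,v15,v11) [--+] → (-0.913096, 1.9484, 0.5607)–(-0.516867, 2.2644, 0.5607)  len=0.5068
  (v11,v15,v16) [+-+] → (-0.913096, 1.9484, 0.5607)–(-2.09259, 1.00771, 0.5607)  len=1.5087
  (v11,v16,v12) [++-] → (-1.04792, 1.17195, 0.5607)–(-0.387704, 1.6985, 0.5607)  len=0.8445
  (v12,v16,v17) [-+-] → (-1.04792, 1.17195, 0.5607)–(-1.56962, 0.755872, 0.5607)  len=0.6673
  (v15,v20,v16) [--+] → (-2.09259, 0.500901, 0.5607)–(-2.09259, 1.00771, 0.5607)  len=0.5068
  (v16,v20,v21) [+-+] → (-2.09259, 0.500901, 0.5607)–(-2.09259, -1.00771, 0.5607)  len=1.5086
  (v16,v21,v17) [++-] → (-1.56962, -0.088576, 0.5607)–(-1.56962, 0.755872, 0.5607)  len=0.8444
  (v17,v21,v22) [-+-] → (-1.56962, -0.088576, 0.5607)–(-1.56962, -0.755872, 0.5607)  len=0.6673
  (v20,v25,v21) [--+] → (-1.69636, -1.32372, 0.5607)–(-2.09259, -1.00771, 0.5607)  len=0.5068
  (v21,v25,v26) [+-+] → (-1.69636, -1.32372, 0.5607)–(-0.516867, -2.2644, 0.5607)  len=1.5087
  (v21,v26,v22) [++-] → (-0.9094, -1.28242, 0.5607)–(-1.56962, -0.755872, 0.5607)  len=0.8445
  (v22,v26,v27) [-+-] → (-0.9094, -1.28242, 0.5607)–(-0.387704, -1.6985, 0.5607)  len=0.6673
  (v25,v30,v26) [--+] → (-0.0227619, -2.15161, 0.5607)–(-0.516867, -2.2644, 0.5607)  len=0.5068
  (v26,v30,v31) [+-+] → (-0.0227619, -2.15161, 0.5607)–(1.44812, -1.81589, 0.5607)  len=1.5087
  (v26,v31,v27) [++-] → (0.435624, -1.51058, 0.5607)–(-0.387704, -1.6985, 0.5607)  len=0.8445
  (v27,v31,v32) [-+-] → (0.435624, -1.51058, 0.5607)–(1.08623, -1.36206, 0.5607)  len=0.6673
  (v30,v0,v31) [--+] → (1.66803, -1.35926, 0.5607)–(1.44812, -1.81589, 0.5607)  len=0.5068
  (v31,v0,v1) [+-+] → (1.66803, -1.35926, 0.5607)–(2.32266, 0, 0.5607)  len=1.5087
  (v31,v1,v32) [++-] → (1.45266, -0.601216, 0.5607)–(1.08623, -1.36206, 0.5607)  len=0.8445
  (v32,v1,v2) [-+-] → (1.45266, -0.601216, 0.5607)–(1.74218, 0, 0.5607)  len=0.6673

Chained into 2 loop(s):
  loop 1: 14 segments, perimeter = 14.1085
  loop 2: 14 segments, perimeter = 10.5826
Total perimeter = 24.691

loops=2 perimeter=24.691


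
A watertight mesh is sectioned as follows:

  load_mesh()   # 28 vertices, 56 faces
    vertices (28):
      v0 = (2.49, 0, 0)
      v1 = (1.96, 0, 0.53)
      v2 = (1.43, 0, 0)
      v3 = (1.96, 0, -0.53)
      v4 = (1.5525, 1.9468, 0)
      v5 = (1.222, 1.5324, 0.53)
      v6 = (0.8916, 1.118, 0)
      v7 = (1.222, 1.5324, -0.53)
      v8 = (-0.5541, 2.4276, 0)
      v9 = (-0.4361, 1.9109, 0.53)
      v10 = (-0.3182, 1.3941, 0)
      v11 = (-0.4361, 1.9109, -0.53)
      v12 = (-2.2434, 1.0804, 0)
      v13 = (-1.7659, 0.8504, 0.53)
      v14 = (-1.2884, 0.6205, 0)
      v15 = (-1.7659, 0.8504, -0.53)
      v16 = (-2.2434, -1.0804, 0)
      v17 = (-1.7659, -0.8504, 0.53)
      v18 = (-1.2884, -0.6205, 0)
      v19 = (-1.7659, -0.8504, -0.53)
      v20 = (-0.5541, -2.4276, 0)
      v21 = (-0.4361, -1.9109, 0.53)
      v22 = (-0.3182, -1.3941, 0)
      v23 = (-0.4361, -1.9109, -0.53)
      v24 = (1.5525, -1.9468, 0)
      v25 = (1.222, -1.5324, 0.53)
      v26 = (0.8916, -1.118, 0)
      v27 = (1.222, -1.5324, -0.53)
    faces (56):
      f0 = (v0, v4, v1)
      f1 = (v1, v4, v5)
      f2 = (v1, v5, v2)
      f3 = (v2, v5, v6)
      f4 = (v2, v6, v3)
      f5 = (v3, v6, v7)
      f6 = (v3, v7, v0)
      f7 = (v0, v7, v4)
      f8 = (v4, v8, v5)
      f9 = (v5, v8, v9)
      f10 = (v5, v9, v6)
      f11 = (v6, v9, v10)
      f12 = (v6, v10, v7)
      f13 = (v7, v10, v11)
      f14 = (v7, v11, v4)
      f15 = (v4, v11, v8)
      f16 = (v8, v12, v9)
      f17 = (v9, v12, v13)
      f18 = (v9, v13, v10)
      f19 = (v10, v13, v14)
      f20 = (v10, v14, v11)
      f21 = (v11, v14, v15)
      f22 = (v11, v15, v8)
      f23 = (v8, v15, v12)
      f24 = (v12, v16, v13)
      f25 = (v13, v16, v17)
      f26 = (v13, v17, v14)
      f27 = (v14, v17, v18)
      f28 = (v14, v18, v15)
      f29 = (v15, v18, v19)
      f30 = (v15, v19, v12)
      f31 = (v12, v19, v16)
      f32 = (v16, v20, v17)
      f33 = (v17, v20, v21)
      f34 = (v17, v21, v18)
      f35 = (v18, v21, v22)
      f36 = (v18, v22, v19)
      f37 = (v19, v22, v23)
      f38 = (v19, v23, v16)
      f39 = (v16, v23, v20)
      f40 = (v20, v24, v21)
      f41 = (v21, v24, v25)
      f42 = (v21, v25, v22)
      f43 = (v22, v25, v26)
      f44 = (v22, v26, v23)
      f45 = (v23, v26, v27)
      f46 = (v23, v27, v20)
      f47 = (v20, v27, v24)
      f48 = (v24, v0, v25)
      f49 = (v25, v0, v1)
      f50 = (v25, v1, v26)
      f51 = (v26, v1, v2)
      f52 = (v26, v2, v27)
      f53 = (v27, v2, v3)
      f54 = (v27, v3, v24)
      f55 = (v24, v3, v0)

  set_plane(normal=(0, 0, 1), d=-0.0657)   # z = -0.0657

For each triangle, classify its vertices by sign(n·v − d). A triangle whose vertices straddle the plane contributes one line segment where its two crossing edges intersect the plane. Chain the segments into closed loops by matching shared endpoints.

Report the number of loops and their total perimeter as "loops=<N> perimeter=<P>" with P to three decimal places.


loops=2 perimeter=23.812

Straddling triangles (28 of 56):
  (v2,v6,v3) [++-] → (1.02404, 0.97941, -0.0657)–(1.4957, 0, -0.0657)  len=1.0871
  (v3,v6,v7) [-+-] → (1.02404, 0.97941, -0.0657)–(0.932557, 1.16937, -0.0657)  len=0.2108
  (v3,v7,v0) [--+] → (2.33282, 0.18996, -0.0657)–(2.4243, 0, -0.0657)  len=0.2108
  (v0,v7,v4) [+-+] → (2.33282, 0.18996, -0.0657)–(1.51153, 1.89543, -0.0657)  len=1.8929
  (v6,v10,v7) [++-] → (-0.127273, 1.41124, -0.0657)–(0.932557, 1.16937, -0.0657)  len=1.0871
  (v7,v10,v11) [-+-] → (-0.127273, 1.41124, -0.0657)–(-0.332815, 1.45816, -0.0657)  len=0.2108
  (v7,v11,v4) [--+] → (1.30599, 1.94235, -0.0657)–(1.51153, 1.89543, -0.0657)  len=0.2108
  (v4,v11,v8) [+-+] → (1.30599, 1.94235, -0.0657)–(-0.539472, 2.36355, -0.0657)  len=1.8929
  (v10,v14,v11) [++-] → (-1.18275, 0.780461, -0.0657)–(-0.332815, 1.45816, -0.0657)  len=1.0870
  (v11,v14,v15) [-+-] → (-1.18275, 0.780461, -0.0657)–(-1.34759, 0.648999, -0.0657)  len=0.2108
  (v11,v15,v8) [--+] → (-0.704317, 2.23209, -0.0657)–(-0.539472, 2.36355, -0.0657)  len=0.2108
  (v8,v15,v12) [+-+] → (-0.704317, 2.23209, -0.0657)–(-2.18421, 1.05189, -0.0657)  len=1.8929
  (v14,v18,v15) [++-] → (-1.34759, -0.438164, -0.0657)–(-1.34759, 0.648999, -0.0657)  len=1.0872
  (v15,v18,v19) [-+-] → (-1.34759, -0.438164, -0.0657)–(-1.34759, -0.648999, -0.0657)  len=0.2108
  (v15,v19,v12) [--+] → (-2.18421, 0.841054, -0.0657)–(-2.18421, 1.05189, -0.0657)  len=0.2108
  (v12,v19,v16) [+-+] → (-2.18421, 0.841054, -0.0657)–(-2.18421, -1.05189, -0.0657)  len=1.8929
  (v18,v22,v19) [++-] → (-0.49766, -1.3267, -0.0657)–(-1.34759, -0.648999, -0.0657)  len=1.0870
  (v19,v22,v23) [-+-] → (-0.49766, -1.3267, -0.0657)–(-0.332815, -1.45816, -0.0657)  len=0.2108
  (v19,v23,v16) [--+] → (-2.01936, -1.18335, -0.0657)–(-2.18421, -1.05189, -0.0657)  len=0.2108
  (v16,v23,v20) [+-+] → (-2.01936, -1.18335, -0.0657)–(-0.539472, -2.36355, -0.0657)  len=1.8929
  (v22,v26,v23) [++-] → (0.727015, -1.21629, -0.0657)–(-0.332815, -1.45816, -0.0657)  len=1.0871
  (v23,v26,v27) [-+-] → (0.727015, -1.21629, -0.0657)–(0.932557, -1.16937, -0.0657)  len=0.2108
  (v23,v27,v20) [--+] → (-0.333931, -2.31663, -0.0657)–(-0.539472, -2.36355, -0.0657)  len=0.2108
  (v20,v27,v24) [+-+] → (-0.333931, -2.31663, -0.0657)–(1.51153, -1.89543, -0.0657)  len=1.8929
  (v26,v2,v27) [++-] → (1.40422, -0.18996, -0.0657)–(0.932557, -1.16937, -0.0657)  len=1.0871
  (v27,v2,v3) [-+-] → (1.40422, -0.18996, -0.0657)–(1.4957, 0, -0.0657)  len=0.2108
  (v27,v3,v24) [--+] → (1.60301, -1.70547, -0.0657)–(1.51153, -1.89543, -0.0657)  len=0.2108
  (v24,v3,v0) [+-+] → (1.60301, -1.70547, -0.0657)–(2.4243, 0, -0.0657)  len=1.8929

Chained into 2 loop(s):
  loop 1: 14 segments, perimeter = 9.0854
  loop 2: 14 segments, perimeter = 14.7262
Total perimeter = 23.812


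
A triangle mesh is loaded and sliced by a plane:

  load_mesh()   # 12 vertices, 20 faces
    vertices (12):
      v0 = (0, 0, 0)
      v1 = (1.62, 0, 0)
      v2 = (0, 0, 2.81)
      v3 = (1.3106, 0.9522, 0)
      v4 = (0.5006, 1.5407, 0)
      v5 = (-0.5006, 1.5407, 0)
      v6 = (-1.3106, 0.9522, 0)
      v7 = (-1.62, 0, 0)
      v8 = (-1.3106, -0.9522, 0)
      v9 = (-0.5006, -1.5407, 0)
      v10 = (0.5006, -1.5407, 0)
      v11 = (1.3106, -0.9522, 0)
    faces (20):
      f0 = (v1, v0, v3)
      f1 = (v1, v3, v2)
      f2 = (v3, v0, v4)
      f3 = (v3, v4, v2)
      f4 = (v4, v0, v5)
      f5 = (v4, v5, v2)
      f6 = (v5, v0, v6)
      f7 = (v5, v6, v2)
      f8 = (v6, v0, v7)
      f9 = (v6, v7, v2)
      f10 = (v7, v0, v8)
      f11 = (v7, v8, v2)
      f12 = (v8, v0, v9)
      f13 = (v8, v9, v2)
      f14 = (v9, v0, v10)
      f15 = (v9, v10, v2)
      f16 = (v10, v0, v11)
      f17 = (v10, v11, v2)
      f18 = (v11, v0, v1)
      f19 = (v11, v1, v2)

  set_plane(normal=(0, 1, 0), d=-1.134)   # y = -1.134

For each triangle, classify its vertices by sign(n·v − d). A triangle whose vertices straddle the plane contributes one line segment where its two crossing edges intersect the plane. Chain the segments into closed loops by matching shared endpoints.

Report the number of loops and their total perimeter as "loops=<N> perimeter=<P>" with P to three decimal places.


loops=1 perimeter=4.886

Straddling triangles (6 of 20):
  (v8,v0,v9) [++-] → (-0.368456, -1.134, 0)–(-1.06037, -1.134, 0)  len=0.6919
  (v8,v9,v2) [+-+] → (-1.06037, -1.134, 0)–(-0.368456, -1.134, 0.741758)  len=1.0144
  (v9,v0,v10) [-+-] → (-0.368456, -1.134, 0)–(0.368456, -1.134, 0)  len=0.7369
  (v9,v10,v2) [--+] → (0.368456, -1.134, 0.741758)–(-0.368456, -1.134, 0.741758)  len=0.7369
  (v10,v0,v11) [-++] → (0.368456, -1.134, 0)–(1.06037, -1.134, 0)  len=0.6919
  (v10,v11,v2) [-++] → (1.06037, -1.134, 0)–(0.368456, -1.134, 0.741758)  len=1.0144

Chained into 1 loop(s):
  loop 1: 6 segments, perimeter = 4.8864
Total perimeter = 4.886


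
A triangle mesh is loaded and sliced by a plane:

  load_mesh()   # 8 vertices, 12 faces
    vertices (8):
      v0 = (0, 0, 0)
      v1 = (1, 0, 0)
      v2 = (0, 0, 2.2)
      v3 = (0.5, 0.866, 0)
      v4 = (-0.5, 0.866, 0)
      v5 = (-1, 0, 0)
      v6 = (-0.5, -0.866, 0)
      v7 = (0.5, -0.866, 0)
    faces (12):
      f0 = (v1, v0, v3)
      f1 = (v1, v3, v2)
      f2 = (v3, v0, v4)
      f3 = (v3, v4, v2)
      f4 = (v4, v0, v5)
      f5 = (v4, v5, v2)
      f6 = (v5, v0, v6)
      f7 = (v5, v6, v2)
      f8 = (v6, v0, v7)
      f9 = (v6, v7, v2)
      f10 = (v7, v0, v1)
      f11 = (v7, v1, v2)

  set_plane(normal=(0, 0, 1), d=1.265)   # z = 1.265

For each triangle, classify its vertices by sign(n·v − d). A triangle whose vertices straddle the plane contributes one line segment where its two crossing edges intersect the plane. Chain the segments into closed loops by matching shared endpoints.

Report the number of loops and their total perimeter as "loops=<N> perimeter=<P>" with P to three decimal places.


Straddling triangles (6 of 12):
  (v1,v3,v2) [--+] → (0.2125, 0.36805, 1.265)–(0.425, 0, 1.265)  len=0.4250
  (v3,v4,v2) [--+] → (-0.2125, 0.36805, 1.265)–(0.2125, 0.36805, 1.265)  len=0.4250
  (v4,v5,v2) [--+] → (-0.425, 0, 1.265)–(-0.2125, 0.36805, 1.265)  len=0.4250
  (v5,v6,v2) [--+] → (-0.2125, -0.36805, 1.265)–(-0.425, 0, 1.265)  len=0.4250
  (v6,v7,v2) [--+] → (0.2125, -0.36805, 1.265)–(-0.2125, -0.36805, 1.265)  len=0.4250
  (v7,v1,v2) [--+] → (0.425, 0, 1.265)–(0.2125, -0.36805, 1.265)  len=0.4250

Chained into 1 loop(s):
  loop 1: 6 segments, perimeter = 2.5500
Total perimeter = 2.550

loops=1 perimeter=2.550


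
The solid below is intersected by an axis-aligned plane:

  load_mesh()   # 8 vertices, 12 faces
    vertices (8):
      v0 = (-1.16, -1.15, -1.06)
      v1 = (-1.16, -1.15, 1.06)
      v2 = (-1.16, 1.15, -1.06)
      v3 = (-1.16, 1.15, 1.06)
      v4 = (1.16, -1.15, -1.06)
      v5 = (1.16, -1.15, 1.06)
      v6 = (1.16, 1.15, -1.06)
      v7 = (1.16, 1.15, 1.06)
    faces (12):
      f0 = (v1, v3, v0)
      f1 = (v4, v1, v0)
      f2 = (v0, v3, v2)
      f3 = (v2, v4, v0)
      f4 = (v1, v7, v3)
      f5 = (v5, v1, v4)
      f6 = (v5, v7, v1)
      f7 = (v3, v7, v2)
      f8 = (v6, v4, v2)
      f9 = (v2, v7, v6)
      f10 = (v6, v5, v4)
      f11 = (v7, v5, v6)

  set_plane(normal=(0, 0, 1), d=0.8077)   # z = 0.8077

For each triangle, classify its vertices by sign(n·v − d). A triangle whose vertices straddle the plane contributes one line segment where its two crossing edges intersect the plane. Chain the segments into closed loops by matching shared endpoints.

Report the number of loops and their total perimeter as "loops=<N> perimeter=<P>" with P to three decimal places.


loops=1 perimeter=9.240

Straddling triangles (8 of 12):
  (v1,v3,v0) [++-] → (-1.16, 0.876278, 0.8077)–(-1.16, -1.15, 0.8077)  len=2.0263
  (v4,v1,v0) [-+-] → (-0.883898, -1.15, 0.8077)–(-1.16, -1.15, 0.8077)  len=0.2761
  (v0,v3,v2) [-+-] → (-1.16, 0.876278, 0.8077)–(-1.16, 1.15, 0.8077)  len=0.2737
  (v5,v1,v4) [++-] → (-0.883898, -1.15, 0.8077)–(1.16, -1.15, 0.8077)  len=2.0439
  (v3,v7,v2) [++-] → (0.883898, 1.15, 0.8077)–(-1.16, 1.15, 0.8077)  len=2.0439
  (v2,v7,v6) [-+-] → (0.883898, 1.15, 0.8077)–(1.16, 1.15, 0.8077)  len=0.2761
  (v6,v5,v4) [-+-] → (1.16, -0.876278, 0.8077)–(1.16, -1.15, 0.8077)  len=0.2737
  (v7,v5,v6) [++-] → (1.16, -0.876278, 0.8077)–(1.16, 1.15, 0.8077)  len=2.0263

Chained into 1 loop(s):
  loop 1: 8 segments, perimeter = 9.2400
Total perimeter = 9.240


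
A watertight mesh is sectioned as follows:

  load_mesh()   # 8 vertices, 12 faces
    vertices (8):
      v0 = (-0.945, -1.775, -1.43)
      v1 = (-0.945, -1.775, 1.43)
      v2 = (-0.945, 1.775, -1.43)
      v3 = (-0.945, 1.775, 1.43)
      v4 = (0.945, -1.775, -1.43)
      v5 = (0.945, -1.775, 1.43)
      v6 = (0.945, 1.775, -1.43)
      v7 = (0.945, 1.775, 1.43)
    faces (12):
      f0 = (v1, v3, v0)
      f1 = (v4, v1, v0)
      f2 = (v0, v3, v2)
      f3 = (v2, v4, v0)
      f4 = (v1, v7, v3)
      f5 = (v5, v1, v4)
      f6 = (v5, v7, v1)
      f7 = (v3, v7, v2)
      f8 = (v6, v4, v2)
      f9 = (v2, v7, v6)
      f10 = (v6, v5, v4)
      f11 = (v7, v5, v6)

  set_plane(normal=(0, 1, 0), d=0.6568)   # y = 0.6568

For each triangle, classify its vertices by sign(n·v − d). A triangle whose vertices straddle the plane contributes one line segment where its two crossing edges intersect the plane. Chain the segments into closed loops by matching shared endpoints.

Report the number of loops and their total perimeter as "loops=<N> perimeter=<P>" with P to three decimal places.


Straddling triangles (8 of 12):
  (v1,v3,v0) [-+-] → (-0.945, 0.6568, 1.43)–(-0.945, 0.6568, 0.52914)  len=0.9009
  (v0,v3,v2) [-++] → (-0.945, 0.6568, 0.52914)–(-0.945, 0.6568, -1.43)  len=1.9591
  (v2,v4,v0) [+--] → (-0.349677, 0.6568, -1.43)–(-0.945, 0.6568, -1.43)  len=0.5953
  (v1,v7,v3) [-++] → (0.349677, 0.6568, 1.43)–(-0.945, 0.6568, 1.43)  len=1.2947
  (v5,v7,v1) [-+-] → (0.945, 0.6568, 1.43)–(0.349677, 0.6568, 1.43)  len=0.5953
  (v6,v4,v2) [+-+] → (0.945, 0.6568, -1.43)–(-0.349677, 0.6568, -1.43)  len=1.2947
  (v6,v5,v4) [+--] → (0.945, 0.6568, -0.52914)–(0.945, 0.6568, -1.43)  len=0.9009
  (v7,v5,v6) [+-+] → (0.945, 0.6568, 1.43)–(0.945, 0.6568, -0.52914)  len=1.9591

Chained into 1 loop(s):
  loop 1: 8 segments, perimeter = 9.5000
Total perimeter = 9.500

loops=1 perimeter=9.500


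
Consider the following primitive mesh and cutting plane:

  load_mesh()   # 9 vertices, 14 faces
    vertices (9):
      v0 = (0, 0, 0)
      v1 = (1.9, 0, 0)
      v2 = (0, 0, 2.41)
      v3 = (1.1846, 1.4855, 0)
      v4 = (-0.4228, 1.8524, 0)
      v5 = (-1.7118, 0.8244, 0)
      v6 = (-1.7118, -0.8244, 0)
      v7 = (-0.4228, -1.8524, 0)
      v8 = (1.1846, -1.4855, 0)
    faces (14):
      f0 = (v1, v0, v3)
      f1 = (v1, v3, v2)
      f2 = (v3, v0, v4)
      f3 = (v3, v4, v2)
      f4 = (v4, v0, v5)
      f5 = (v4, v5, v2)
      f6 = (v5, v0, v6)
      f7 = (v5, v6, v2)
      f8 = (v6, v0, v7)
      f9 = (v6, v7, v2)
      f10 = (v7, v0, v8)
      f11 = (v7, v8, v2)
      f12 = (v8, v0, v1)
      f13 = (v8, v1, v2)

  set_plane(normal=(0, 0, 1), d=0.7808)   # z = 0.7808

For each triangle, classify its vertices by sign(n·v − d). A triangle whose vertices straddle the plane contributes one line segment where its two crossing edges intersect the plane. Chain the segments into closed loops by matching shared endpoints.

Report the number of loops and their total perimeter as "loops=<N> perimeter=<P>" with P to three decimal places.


Straddling triangles (7 of 14):
  (v1,v3,v2) [--+] → (0.800809, 1.00422, 0.7808)–(1.28443, 0, 0.7808)  len=1.1146
  (v3,v4,v2) [--+] → (-0.28582, 1.25225, 0.7808)–(0.800809, 1.00422, 0.7808)  len=1.1146
  (v4,v5,v2) [--+] → (-1.15721, 0.557308, 0.7808)–(-0.28582, 1.25225, 0.7808)  len=1.1146
  (v5,v6,v2) [--+] → (-1.15721, -0.557308, 0.7808)–(-1.15721, 0.557308, 0.7808)  len=1.1146
  (v6,v7,v2) [--+] → (-0.28582, -1.25225, 0.7808)–(-1.15721, -0.557308, 0.7808)  len=1.1146
  (v7,v8,v2) [--+] → (0.800809, -1.00422, 0.7808)–(-0.28582, -1.25225, 0.7808)  len=1.1146
  (v8,v1,v2) [--+] → (1.28443, 0, 0.7808)–(0.800809, -1.00422, 0.7808)  len=1.1146

Chained into 1 loop(s):
  loop 1: 7 segments, perimeter = 7.8021
Total perimeter = 7.802

loops=1 perimeter=7.802


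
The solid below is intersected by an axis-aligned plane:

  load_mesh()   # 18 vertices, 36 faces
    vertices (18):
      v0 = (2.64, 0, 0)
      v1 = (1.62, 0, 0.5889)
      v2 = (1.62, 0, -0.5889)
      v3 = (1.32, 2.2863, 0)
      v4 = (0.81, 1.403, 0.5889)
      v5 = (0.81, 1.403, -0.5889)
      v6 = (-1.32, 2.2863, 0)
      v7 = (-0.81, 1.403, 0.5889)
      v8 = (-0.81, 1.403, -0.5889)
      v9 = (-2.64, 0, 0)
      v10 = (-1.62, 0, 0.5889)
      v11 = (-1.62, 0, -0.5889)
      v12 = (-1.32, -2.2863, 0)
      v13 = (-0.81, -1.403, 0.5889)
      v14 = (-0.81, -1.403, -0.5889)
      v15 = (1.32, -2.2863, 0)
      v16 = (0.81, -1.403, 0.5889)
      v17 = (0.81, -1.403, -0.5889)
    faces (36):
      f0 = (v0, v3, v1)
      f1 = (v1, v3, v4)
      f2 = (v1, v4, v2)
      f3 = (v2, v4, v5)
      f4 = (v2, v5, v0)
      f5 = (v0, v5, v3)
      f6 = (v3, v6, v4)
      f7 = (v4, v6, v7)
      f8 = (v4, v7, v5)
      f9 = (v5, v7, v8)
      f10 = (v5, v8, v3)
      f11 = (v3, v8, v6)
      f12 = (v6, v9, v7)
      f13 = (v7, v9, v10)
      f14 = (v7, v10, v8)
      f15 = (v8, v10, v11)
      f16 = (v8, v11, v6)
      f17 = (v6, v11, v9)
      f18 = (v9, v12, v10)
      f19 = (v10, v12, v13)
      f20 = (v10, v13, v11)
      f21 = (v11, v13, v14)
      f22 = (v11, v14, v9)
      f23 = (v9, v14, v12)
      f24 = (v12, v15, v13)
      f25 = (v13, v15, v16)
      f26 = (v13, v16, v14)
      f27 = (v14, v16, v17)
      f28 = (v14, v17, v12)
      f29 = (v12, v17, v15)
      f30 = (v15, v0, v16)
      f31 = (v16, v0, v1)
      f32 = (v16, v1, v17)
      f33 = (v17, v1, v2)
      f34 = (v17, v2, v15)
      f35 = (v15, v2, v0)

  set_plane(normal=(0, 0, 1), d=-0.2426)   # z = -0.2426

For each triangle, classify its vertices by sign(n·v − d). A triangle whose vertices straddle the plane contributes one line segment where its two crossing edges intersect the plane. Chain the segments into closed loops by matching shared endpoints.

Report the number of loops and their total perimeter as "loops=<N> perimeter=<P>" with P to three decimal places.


Straddling triangles (24 of 36):
  (v1,v4,v2) [++-] → (1.38184, 0.412514, -0.2426)–(1.62, 0, -0.2426)  len=0.4763
  (v2,v4,v5) [-+-] → (1.38184, 0.412514, -0.2426)–(0.81, 1.403, -0.2426)  len=1.1437
  (v2,v5,v0) [--+] → (1.88612, 0.577972, -0.2426)–(2.21981, 0, -0.2426)  len=0.6674
  (v0,v5,v3) [+-+] → (1.88612, 0.577972, -0.2426)–(1.1099, 1.92242, -0.2426)  len=1.5524
  (v4,v7,v5) [++-] → (0.333683, 1.403, -0.2426)–(0.81, 1.403, -0.2426)  len=0.4763
  (v5,v7,v8) [-+-] → (0.333683, 1.403, -0.2426)–(-0.81, 1.403, -0.2426)  len=1.1437
  (v5,v8,v3) [--+] → (0.442537, 1.92242, -0.2426)–(1.1099, 1.92242, -0.2426)  len=0.6674
  (v3,v8,v6) [+-+] → (0.442537, 1.92242, -0.2426)–(-1.1099, 1.92242, -0.2426)  len=1.5524
  (v7,v10,v8) [++-] → (-1.04816, 0.990486, -0.2426)–(-0.81, 1.403, -0.2426)  len=0.4763
  (v8,v10,v11) [-+-] → (-1.04816, 0.990486, -0.2426)–(-1.62, 0, -0.2426)  len=1.1437
  (v8,v11,v6) [--+] → (-1.44359, 1.34445, -0.2426)–(-1.1099, 1.92242, -0.2426)  len=0.6674
  (v6,v11,v9) [+-+] → (-1.44359, 1.34445, -0.2426)–(-2.21981, 0, -0.2426)  len=1.5524
  (v10,v13,v11) [++-] → (-1.38184, -0.412514, -0.2426)–(-1.62, 0, -0.2426)  len=0.4763
  (v11,v13,v14) [-+-] → (-1.38184, -0.412514, -0.2426)–(-0.81, -1.403, -0.2426)  len=1.1437
  (v11,v14,v9) [--+] → (-1.88612, -0.577972, -0.2426)–(-2.21981, 0, -0.2426)  len=0.6674
  (v9,v14,v12) [+-+] → (-1.88612, -0.577972, -0.2426)–(-1.1099, -1.92242, -0.2426)  len=1.5524
  (v13,v16,v14) [++-] → (-0.333683, -1.403, -0.2426)–(-0.81, -1.403, -0.2426)  len=0.4763
  (v14,v16,v17) [-+-] → (-0.333683, -1.403, -0.2426)–(0.81, -1.403, -0.2426)  len=1.1437
  (v14,v17,v12) [--+] → (-0.442537, -1.92242, -0.2426)–(-1.1099, -1.92242, -0.2426)  len=0.6674
  (v12,v17,v15) [+-+] → (-0.442537, -1.92242, -0.2426)–(1.1099, -1.92242, -0.2426)  len=1.5524
  (v16,v1,v17) [++-] → (1.04816, -0.990486, -0.2426)–(0.81, -1.403, -0.2426)  len=0.4763
  (v17,v1,v2) [-+-] → (1.04816, -0.990486, -0.2426)–(1.62, 0, -0.2426)  len=1.1437
  (v17,v2,v15) [--+] → (1.44359, -1.34445, -0.2426)–(1.1099, -1.92242, -0.2426)  len=0.6674
  (v15,v2,v0) [+-+] → (1.44359, -1.34445, -0.2426)–(2.21981, 0, -0.2426)  len=1.5524

Chained into 2 loop(s):
  loop 1: 12 segments, perimeter = 9.7201
  loop 2: 12 segments, perimeter = 13.3189
Total perimeter = 23.039

loops=2 perimeter=23.039


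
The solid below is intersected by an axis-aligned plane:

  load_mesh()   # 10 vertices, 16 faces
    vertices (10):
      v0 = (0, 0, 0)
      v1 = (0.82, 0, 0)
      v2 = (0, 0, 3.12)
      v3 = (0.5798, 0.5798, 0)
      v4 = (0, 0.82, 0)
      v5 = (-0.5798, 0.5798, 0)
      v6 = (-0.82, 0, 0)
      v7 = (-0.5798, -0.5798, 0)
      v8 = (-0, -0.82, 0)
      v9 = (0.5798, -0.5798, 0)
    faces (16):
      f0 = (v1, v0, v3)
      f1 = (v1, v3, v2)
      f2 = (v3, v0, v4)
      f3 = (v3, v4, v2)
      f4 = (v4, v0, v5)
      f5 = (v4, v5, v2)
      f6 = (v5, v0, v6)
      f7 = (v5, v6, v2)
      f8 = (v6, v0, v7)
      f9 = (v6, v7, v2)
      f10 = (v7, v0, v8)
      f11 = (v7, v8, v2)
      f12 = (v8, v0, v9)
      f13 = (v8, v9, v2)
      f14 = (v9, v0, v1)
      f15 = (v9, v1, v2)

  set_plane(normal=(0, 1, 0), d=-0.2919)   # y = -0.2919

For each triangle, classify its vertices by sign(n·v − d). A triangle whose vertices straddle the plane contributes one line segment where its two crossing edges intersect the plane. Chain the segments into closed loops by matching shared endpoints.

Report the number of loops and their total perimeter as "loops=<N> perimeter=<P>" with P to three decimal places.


Straddling triangles (8 of 16):
  (v6,v0,v7) [++-] → (-0.2919, -0.2919, 0)–(-0.699071, -0.2919, 0)  len=0.4072
  (v6,v7,v2) [+-+] → (-0.699071, -0.2919, 0)–(-0.2919, -0.2919, 1.54924)  len=1.6019
  (v7,v0,v8) [-+-] → (-0.2919, -0.2919, 0)–(0, -0.2919, 0)  len=0.2919
  (v7,v8,v2) [--+] → (0, -0.2919, 2.00936)–(-0.2919, -0.2919, 1.54924)  len=0.5449
  (v8,v0,v9) [-+-] → (0, -0.2919, 0)–(0.2919, -0.2919, 0)  len=0.2919
  (v8,v9,v2) [--+] → (0.2919, -0.2919, 1.54924)–(0, -0.2919, 2.00936)  len=0.5449
  (v9,v0,v1) [-++] → (0.2919, -0.2919, 0)–(0.699071, -0.2919, 0)  len=0.4072
  (v9,v1,v2) [-++] → (0.699071, -0.2919, 0)–(0.2919, -0.2919, 1.54924)  len=1.6019

Chained into 1 loop(s):
  loop 1: 8 segments, perimeter = 5.6916
Total perimeter = 5.692

loops=1 perimeter=5.692


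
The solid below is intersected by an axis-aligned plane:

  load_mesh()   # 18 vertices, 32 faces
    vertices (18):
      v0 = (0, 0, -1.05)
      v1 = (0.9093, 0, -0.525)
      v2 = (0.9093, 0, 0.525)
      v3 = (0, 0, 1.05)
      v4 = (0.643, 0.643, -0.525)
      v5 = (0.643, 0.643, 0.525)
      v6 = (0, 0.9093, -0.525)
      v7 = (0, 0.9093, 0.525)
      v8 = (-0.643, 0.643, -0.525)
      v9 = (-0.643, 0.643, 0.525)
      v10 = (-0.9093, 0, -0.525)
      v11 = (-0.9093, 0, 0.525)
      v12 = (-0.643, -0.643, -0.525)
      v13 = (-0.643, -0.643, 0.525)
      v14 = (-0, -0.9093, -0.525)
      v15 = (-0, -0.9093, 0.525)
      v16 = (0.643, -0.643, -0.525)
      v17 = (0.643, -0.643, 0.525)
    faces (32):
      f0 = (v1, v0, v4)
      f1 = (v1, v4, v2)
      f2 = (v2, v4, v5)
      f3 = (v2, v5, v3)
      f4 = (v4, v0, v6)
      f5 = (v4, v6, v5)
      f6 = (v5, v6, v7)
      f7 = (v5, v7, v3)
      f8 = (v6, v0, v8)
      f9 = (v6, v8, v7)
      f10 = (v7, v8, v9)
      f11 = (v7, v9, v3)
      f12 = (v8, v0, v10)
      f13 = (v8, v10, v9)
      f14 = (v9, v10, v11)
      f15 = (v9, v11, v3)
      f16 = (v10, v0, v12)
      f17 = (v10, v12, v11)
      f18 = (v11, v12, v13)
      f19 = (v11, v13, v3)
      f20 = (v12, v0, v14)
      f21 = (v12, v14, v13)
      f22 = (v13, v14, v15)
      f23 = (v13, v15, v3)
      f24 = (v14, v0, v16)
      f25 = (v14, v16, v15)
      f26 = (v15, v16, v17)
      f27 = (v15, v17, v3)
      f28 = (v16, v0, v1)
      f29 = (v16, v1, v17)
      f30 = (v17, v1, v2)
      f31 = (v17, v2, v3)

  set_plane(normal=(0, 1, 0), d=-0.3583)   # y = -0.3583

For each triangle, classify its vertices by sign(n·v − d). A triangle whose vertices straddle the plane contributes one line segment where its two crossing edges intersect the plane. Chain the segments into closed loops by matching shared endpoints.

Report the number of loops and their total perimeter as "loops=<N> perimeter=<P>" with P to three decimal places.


loops=1 perimeter=5.433

Straddling triangles (12 of 32):
  (v10,v0,v12) [++-] → (-0.3583, -0.3583, -0.757453)–(-0.760909, -0.3583, -0.525)  len=0.4649
  (v10,v12,v11) [+-+] → (-0.760909, -0.3583, -0.525)–(-0.760909, -0.3583, -0.0600933)  len=0.4649
  (v11,v12,v13) [+--] → (-0.760909, -0.3583, -0.0600933)–(-0.760909, -0.3583, 0.525)  len=0.5851
  (v11,v13,v3) [+-+] → (-0.760909, -0.3583, 0.525)–(-0.3583, -0.3583, 0.757453)  len=0.4649
  (v12,v0,v14) [-+-] → (-0.3583, -0.3583, -0.757453)–(0, -0.3583, -0.843129)  len=0.3684
  (v13,v15,v3) [--+] → (0, -0.3583, 0.843129)–(-0.3583, -0.3583, 0.757453)  len=0.3684
  (v14,v0,v16) [-+-] → (0, -0.3583, -0.843129)–(0.3583, -0.3583, -0.757453)  len=0.3684
  (v15,v17,v3) [--+] → (0.3583, -0.3583, 0.757453)–(0, -0.3583, 0.843129)  len=0.3684
  (v16,v0,v1) [-++] → (0.3583, -0.3583, -0.757453)–(0.760909, -0.3583, -0.525)  len=0.4649
  (v16,v1,v17) [-+-] → (0.760909, -0.3583, -0.525)–(0.760909, -0.3583, 0.0600933)  len=0.5851
  (v17,v1,v2) [-++] → (0.760909, -0.3583, 0.0600933)–(0.760909, -0.3583, 0.525)  len=0.4649
  (v17,v2,v3) [-++] → (0.760909, -0.3583, 0.525)–(0.3583, -0.3583, 0.757453)  len=0.4649

Chained into 1 loop(s):
  loop 1: 12 segments, perimeter = 5.4332
Total perimeter = 5.433


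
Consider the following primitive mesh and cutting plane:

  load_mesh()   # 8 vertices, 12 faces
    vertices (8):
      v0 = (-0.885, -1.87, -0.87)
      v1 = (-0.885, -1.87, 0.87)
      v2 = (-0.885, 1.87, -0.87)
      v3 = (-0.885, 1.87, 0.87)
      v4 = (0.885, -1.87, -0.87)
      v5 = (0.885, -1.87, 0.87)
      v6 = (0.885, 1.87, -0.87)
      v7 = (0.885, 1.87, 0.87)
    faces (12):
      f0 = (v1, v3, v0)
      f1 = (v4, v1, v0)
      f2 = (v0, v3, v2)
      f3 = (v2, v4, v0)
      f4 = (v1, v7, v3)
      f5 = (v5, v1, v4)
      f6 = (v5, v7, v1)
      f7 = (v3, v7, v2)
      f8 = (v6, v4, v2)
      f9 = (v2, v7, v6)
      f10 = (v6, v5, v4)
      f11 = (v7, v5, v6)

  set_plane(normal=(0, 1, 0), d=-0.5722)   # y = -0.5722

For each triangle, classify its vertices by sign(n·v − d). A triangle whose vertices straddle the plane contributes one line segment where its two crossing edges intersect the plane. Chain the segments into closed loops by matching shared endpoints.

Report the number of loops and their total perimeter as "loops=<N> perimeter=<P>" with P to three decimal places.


Straddling triangles (8 of 12):
  (v1,v3,v0) [-+-] → (-0.885, -0.5722, 0.87)–(-0.885, -0.5722, -0.266211)  len=1.1362
  (v0,v3,v2) [-++] → (-0.885, -0.5722, -0.266211)–(-0.885, -0.5722, -0.87)  len=0.6038
  (v2,v4,v0) [+--] → (0.270801, -0.5722, -0.87)–(-0.885, -0.5722, -0.87)  len=1.1558
  (v1,v7,v3) [-++] → (-0.270801, -0.5722, 0.87)–(-0.885, -0.5722, 0.87)  len=0.6142
  (v5,v7,v1) [-+-] → (0.885, -0.5722, 0.87)–(-0.270801, -0.5722, 0.87)  len=1.1558
  (v6,v4,v2) [+-+] → (0.885, -0.5722, -0.87)–(0.270801, -0.5722, -0.87)  len=0.6142
  (v6,v5,v4) [+--] → (0.885, -0.5722, 0.266211)–(0.885, -0.5722, -0.87)  len=1.1362
  (v7,v5,v6) [+-+] → (0.885, -0.5722, 0.87)–(0.885, -0.5722, 0.266211)  len=0.6038

Chained into 1 loop(s):
  loop 1: 8 segments, perimeter = 7.0200
Total perimeter = 7.020

loops=1 perimeter=7.020


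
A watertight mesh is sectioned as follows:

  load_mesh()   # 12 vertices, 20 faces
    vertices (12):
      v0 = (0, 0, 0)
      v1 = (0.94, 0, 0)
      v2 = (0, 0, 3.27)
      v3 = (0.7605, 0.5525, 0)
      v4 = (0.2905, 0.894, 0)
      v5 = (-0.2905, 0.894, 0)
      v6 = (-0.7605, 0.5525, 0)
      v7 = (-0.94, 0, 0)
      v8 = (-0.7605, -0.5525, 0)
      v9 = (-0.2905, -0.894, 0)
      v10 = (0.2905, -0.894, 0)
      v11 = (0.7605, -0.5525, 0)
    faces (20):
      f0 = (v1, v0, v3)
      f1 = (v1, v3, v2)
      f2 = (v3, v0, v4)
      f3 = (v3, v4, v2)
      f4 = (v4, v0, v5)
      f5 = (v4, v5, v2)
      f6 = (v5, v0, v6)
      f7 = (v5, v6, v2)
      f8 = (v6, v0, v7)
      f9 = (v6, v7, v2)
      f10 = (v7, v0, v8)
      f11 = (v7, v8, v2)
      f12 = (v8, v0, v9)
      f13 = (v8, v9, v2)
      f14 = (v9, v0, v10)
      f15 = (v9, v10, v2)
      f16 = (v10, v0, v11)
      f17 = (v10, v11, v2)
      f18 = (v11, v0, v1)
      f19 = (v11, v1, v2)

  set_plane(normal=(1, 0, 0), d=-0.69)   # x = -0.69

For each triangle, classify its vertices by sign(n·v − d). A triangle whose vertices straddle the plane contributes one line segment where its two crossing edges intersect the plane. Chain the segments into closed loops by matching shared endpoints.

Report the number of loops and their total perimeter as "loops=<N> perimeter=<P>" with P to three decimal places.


Straddling triangles (8 of 20):
  (v5,v0,v6) [++-] → (-0.69, 0.501282, 0)–(-0.69, 0.603725, 0)  len=0.1024
  (v5,v6,v2) [+-+] → (-0.69, 0.603725, 0)–(-0.69, 0.501282, 0.303136)  len=0.3200
  (v6,v0,v7) [-+-] → (-0.69, 0.501282, 0)–(-0.69, 0, 0)  len=0.5013
  (v6,v7,v2) [--+] → (-0.69, 0, 0.869681)–(-0.69, 0.501282, 0.303136)  len=0.7565
  (v7,v0,v8) [-+-] → (-0.69, 0, 0)–(-0.69, -0.501282, 0)  len=0.5013
  (v7,v8,v2) [--+] → (-0.69, -0.501282, 0.303136)–(-0.69, 0, 0.869681)  len=0.7565
  (v8,v0,v9) [-++] → (-0.69, -0.501282, 0)–(-0.69, -0.603725, 0)  len=0.1024
  (v8,v9,v2) [-++] → (-0.69, -0.603725, 0)–(-0.69, -0.501282, 0.303136)  len=0.3200

Chained into 1 loop(s):
  loop 1: 8 segments, perimeter = 3.3604
Total perimeter = 3.360

loops=1 perimeter=3.360
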